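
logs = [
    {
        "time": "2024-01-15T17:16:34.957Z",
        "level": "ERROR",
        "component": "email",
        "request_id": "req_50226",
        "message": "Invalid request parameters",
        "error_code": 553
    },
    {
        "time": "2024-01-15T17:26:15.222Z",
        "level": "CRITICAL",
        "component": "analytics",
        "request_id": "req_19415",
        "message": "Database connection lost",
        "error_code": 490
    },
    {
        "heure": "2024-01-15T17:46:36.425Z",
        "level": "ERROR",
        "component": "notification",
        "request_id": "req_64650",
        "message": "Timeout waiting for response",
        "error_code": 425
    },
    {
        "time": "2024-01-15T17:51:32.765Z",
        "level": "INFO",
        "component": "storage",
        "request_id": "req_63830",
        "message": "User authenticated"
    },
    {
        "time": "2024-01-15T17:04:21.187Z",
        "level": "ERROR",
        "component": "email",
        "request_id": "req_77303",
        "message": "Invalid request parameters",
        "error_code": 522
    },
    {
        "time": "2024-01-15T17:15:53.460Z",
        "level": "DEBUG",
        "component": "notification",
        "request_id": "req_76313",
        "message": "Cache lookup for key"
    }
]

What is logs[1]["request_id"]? "req_19415"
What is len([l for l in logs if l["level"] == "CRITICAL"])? 1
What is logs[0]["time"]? "2024-01-15T17:16:34.957Z"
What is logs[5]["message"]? "Cache lookup for key"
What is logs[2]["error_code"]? 425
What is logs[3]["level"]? "INFO"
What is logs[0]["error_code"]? 553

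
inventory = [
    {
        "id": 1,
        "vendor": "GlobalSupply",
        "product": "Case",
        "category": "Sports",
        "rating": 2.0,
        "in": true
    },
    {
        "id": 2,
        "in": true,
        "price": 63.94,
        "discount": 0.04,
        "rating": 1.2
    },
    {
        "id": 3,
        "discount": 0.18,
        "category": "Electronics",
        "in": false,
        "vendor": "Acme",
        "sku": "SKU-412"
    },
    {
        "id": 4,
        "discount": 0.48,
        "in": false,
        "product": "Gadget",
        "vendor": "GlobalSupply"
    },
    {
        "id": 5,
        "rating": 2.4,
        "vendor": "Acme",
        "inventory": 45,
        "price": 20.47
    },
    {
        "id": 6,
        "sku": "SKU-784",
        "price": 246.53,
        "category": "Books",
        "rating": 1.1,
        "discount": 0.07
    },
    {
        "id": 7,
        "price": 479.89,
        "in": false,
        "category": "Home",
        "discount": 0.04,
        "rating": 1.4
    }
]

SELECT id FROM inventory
[1, 2, 3, 4, 5, 6, 7]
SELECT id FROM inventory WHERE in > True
[]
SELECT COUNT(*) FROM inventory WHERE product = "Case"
1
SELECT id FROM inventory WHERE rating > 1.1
[1, 2, 5, 7]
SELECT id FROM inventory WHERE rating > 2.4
[]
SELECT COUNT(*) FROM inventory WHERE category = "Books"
1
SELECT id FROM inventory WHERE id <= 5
[1, 2, 3, 4, 5]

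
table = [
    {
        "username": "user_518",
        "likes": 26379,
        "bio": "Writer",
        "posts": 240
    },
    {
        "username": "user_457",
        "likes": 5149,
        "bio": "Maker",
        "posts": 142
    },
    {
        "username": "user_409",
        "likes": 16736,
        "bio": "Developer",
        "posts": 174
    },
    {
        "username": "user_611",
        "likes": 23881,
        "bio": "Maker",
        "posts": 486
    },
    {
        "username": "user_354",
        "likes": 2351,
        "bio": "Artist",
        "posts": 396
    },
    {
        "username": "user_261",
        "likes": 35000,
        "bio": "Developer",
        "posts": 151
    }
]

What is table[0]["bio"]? "Writer"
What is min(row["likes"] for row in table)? 2351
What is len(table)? 6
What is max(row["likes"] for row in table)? 35000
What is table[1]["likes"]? 5149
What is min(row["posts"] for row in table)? 142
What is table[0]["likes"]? 26379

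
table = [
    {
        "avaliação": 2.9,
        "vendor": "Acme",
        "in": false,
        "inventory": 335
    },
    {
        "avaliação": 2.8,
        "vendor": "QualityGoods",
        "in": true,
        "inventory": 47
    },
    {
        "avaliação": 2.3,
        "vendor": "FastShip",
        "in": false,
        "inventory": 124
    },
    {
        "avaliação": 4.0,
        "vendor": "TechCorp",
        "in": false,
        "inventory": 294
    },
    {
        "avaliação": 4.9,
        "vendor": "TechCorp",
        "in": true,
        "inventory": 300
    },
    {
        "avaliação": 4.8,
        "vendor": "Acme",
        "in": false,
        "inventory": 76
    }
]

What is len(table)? 6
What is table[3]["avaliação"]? 4.0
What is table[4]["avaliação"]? 4.9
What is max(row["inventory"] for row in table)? 335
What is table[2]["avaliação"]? 2.3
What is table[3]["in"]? False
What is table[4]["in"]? True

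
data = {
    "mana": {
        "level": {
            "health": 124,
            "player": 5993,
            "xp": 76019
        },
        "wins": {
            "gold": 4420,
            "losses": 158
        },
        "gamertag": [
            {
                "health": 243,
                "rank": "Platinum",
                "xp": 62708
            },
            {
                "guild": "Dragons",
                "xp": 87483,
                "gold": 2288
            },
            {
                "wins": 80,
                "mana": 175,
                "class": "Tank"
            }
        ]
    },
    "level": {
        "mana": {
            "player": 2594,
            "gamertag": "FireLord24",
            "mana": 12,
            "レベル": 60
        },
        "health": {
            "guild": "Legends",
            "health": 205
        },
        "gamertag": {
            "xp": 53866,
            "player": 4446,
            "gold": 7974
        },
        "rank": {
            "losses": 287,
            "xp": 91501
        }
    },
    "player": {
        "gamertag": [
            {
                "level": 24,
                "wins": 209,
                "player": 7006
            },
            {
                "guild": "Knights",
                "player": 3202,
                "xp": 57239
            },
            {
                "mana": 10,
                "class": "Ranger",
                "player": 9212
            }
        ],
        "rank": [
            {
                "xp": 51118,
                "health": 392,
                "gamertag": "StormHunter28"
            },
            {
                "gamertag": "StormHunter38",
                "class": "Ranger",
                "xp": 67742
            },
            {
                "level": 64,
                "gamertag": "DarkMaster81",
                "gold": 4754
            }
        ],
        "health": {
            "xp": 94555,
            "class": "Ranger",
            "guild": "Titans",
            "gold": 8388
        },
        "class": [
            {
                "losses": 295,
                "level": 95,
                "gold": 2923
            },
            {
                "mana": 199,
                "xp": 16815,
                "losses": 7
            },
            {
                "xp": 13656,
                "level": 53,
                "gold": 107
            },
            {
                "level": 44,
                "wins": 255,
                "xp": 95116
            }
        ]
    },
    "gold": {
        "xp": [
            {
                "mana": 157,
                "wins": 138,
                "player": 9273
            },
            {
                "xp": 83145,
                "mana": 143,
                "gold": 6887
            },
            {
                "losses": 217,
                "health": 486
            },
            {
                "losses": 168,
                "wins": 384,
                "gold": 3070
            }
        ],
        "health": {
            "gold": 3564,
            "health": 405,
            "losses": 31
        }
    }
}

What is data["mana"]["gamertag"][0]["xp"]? 62708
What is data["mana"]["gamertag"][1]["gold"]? 2288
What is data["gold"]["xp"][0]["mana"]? 157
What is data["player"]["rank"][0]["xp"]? 51118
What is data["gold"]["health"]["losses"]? 31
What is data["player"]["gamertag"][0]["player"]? 7006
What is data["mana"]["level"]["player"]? 5993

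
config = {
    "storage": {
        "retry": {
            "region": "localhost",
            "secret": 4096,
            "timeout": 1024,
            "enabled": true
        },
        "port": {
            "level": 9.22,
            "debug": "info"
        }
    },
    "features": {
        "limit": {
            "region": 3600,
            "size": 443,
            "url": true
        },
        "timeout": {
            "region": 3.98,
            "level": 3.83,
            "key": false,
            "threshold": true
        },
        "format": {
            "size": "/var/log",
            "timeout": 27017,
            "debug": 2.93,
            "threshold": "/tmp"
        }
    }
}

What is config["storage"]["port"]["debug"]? "info"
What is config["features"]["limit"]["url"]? True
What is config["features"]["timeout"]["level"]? 3.83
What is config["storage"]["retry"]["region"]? "localhost"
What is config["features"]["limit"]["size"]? 443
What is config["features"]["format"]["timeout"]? 27017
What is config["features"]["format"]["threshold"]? "/tmp"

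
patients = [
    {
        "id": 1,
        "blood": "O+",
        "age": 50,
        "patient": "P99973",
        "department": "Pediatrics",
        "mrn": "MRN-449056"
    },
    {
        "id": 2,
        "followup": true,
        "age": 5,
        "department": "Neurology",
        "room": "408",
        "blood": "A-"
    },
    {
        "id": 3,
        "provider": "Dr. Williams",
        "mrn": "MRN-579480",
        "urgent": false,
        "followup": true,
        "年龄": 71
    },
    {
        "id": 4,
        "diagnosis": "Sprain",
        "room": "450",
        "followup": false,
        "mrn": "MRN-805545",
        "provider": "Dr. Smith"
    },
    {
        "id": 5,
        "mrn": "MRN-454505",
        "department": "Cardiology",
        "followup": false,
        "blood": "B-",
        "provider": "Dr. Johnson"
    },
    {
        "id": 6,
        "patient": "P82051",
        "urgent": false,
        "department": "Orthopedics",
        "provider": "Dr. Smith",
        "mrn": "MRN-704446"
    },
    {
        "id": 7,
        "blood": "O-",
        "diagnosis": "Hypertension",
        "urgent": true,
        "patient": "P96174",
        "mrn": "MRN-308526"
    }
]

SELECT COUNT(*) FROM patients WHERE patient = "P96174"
1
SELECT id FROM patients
[1, 2, 3, 4, 5, 6, 7]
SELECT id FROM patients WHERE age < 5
[]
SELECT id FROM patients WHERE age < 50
[2]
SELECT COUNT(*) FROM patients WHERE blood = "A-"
1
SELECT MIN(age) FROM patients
5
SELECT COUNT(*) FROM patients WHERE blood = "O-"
1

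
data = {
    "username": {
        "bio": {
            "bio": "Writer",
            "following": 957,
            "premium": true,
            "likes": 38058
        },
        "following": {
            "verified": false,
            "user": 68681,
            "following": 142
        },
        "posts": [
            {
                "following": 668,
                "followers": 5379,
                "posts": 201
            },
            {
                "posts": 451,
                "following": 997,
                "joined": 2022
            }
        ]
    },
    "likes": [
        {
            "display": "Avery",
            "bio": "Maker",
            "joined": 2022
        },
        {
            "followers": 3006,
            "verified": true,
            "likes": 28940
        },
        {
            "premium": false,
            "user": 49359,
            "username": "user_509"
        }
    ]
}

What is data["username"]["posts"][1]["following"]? 997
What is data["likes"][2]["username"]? "user_509"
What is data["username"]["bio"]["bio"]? "Writer"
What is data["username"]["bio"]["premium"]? True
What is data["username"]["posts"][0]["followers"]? 5379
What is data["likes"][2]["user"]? 49359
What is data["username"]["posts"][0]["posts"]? 201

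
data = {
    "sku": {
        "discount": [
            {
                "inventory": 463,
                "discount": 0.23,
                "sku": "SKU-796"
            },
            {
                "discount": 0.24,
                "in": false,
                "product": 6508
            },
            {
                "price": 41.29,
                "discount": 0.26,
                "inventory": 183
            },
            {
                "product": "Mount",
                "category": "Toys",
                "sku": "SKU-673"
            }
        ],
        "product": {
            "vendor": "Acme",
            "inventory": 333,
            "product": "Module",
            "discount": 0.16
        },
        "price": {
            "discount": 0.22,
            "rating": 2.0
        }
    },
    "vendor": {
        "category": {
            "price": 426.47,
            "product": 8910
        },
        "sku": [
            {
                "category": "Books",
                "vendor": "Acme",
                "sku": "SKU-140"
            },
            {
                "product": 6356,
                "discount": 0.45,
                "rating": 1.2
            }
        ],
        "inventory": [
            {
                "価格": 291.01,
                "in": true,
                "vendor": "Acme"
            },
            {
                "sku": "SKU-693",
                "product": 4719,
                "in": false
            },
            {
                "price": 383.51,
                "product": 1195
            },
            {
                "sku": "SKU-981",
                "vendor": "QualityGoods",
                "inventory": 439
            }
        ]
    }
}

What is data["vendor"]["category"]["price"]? 426.47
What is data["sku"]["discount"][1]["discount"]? 0.24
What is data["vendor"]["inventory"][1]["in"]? False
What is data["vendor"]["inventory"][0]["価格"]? 291.01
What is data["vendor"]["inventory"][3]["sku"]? "SKU-981"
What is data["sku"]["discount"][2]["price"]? 41.29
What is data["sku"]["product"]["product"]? "Module"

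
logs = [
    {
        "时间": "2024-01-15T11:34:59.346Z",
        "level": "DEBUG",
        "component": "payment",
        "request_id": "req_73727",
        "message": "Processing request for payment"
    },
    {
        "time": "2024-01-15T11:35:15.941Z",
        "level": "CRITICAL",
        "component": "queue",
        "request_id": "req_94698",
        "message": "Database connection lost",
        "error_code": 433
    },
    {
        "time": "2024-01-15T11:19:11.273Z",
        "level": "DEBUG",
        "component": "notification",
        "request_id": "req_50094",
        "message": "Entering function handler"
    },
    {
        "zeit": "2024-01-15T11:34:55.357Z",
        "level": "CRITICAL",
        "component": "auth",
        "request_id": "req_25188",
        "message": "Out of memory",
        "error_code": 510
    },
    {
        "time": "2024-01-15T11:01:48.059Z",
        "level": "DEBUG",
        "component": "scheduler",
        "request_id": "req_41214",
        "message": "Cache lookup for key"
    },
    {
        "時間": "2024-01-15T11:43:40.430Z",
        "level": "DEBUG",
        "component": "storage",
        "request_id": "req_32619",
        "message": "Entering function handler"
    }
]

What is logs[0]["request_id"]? "req_73727"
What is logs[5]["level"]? "DEBUG"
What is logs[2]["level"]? "DEBUG"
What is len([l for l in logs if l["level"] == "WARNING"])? 0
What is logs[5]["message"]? "Entering function handler"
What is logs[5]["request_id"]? "req_32619"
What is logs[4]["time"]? "2024-01-15T11:01:48.059Z"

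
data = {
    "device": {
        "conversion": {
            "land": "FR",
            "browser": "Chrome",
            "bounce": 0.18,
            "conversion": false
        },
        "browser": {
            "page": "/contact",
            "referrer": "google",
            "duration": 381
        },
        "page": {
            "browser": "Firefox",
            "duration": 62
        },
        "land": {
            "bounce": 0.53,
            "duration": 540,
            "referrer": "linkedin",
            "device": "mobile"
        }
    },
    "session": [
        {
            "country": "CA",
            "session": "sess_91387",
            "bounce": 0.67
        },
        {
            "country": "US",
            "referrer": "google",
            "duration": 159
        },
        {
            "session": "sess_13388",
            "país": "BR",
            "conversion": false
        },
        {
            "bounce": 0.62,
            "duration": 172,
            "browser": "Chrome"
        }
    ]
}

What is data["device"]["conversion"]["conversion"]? False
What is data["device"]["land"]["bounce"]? 0.53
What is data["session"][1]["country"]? "US"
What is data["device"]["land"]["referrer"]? "linkedin"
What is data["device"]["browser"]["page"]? "/contact"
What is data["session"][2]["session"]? "sess_13388"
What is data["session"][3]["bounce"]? 0.62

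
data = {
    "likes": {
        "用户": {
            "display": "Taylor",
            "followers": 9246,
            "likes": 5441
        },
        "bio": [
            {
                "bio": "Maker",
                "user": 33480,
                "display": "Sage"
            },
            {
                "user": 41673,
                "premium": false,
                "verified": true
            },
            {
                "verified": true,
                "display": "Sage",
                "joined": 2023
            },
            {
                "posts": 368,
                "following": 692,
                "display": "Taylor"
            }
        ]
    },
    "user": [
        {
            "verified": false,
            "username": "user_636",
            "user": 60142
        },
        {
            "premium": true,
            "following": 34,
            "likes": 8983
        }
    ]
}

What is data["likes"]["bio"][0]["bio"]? "Maker"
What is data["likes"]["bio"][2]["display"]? "Sage"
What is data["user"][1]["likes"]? 8983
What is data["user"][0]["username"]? "user_636"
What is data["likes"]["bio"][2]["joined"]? 2023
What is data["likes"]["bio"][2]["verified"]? True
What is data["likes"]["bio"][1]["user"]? 41673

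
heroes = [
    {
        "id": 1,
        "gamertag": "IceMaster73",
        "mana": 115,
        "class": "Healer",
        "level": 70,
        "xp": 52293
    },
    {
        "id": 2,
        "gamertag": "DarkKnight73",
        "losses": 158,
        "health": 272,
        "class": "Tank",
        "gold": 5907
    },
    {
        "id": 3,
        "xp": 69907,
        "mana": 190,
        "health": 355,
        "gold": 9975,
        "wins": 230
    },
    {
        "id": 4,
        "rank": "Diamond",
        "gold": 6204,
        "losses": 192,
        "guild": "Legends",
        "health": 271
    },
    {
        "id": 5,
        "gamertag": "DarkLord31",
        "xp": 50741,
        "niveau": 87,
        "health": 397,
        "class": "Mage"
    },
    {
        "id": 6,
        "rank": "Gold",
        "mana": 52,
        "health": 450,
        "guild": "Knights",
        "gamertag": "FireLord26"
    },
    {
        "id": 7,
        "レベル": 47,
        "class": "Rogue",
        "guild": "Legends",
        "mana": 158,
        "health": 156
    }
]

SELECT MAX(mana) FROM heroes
190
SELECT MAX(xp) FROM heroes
69907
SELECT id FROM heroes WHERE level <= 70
[1]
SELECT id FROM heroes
[1, 2, 3, 4, 5, 6, 7]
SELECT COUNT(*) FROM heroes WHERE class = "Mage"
1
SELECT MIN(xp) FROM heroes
50741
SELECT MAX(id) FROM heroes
7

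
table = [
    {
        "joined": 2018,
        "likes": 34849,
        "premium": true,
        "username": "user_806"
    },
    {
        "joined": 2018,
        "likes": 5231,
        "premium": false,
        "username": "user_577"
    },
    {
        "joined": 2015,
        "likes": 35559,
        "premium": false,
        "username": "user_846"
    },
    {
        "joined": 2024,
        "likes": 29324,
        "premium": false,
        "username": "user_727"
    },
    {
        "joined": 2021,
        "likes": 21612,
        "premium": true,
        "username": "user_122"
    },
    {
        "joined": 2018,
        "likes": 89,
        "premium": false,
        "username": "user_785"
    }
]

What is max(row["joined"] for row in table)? 2024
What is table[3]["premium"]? False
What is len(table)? 6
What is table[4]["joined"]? 2021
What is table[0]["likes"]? 34849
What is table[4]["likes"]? 21612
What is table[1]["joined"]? 2018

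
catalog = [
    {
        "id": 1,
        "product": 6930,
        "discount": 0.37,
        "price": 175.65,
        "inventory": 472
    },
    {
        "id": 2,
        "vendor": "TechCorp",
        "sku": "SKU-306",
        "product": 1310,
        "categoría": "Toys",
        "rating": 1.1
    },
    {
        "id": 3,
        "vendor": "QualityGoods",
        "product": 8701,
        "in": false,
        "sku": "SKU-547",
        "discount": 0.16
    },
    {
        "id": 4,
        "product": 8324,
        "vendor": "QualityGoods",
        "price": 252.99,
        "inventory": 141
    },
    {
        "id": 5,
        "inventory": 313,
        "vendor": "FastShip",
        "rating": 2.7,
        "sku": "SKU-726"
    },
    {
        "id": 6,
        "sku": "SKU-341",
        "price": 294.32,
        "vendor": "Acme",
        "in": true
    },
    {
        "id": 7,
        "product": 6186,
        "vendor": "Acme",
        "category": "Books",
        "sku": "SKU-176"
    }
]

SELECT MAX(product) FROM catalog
8701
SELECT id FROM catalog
[1, 2, 3, 4, 5, 6, 7]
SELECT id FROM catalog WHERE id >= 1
[1, 2, 3, 4, 5, 6, 7]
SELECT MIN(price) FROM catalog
175.65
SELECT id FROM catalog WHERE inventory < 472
[4, 5]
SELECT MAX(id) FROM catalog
7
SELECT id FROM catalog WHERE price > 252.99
[6]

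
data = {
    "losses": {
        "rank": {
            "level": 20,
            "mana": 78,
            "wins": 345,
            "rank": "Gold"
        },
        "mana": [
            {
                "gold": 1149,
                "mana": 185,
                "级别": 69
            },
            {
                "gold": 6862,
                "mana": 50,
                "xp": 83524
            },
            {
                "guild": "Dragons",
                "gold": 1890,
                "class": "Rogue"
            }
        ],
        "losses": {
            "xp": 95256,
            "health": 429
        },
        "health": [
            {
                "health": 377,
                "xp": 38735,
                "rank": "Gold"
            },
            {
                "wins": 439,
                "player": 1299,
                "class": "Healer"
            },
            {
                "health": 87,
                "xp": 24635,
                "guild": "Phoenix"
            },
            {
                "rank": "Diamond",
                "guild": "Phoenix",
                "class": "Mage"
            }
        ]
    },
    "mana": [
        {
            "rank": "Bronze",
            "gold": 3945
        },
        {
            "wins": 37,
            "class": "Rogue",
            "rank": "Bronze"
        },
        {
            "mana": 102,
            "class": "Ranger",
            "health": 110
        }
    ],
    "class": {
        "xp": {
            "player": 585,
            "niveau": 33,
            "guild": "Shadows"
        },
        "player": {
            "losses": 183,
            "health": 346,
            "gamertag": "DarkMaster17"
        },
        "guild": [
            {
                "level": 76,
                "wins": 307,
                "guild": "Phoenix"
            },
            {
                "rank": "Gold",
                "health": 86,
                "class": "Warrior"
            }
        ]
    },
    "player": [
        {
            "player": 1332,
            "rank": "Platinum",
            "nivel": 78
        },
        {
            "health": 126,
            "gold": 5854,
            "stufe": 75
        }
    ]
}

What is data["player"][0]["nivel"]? 78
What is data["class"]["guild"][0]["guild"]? "Phoenix"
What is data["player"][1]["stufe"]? 75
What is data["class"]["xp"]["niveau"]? 33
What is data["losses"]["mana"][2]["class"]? "Rogue"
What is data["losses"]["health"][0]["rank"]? "Gold"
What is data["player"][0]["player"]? 1332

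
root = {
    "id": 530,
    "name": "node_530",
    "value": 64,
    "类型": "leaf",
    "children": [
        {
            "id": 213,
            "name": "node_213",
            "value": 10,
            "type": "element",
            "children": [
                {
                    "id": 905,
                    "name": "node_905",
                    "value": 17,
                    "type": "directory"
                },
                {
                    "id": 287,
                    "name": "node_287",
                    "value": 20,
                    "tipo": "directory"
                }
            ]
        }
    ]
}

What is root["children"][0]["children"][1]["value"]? 20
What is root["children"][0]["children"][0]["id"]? 905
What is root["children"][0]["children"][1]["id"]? 287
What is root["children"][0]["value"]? 10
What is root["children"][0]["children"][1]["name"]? "node_287"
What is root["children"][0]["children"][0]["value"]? 17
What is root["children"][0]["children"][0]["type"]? "directory"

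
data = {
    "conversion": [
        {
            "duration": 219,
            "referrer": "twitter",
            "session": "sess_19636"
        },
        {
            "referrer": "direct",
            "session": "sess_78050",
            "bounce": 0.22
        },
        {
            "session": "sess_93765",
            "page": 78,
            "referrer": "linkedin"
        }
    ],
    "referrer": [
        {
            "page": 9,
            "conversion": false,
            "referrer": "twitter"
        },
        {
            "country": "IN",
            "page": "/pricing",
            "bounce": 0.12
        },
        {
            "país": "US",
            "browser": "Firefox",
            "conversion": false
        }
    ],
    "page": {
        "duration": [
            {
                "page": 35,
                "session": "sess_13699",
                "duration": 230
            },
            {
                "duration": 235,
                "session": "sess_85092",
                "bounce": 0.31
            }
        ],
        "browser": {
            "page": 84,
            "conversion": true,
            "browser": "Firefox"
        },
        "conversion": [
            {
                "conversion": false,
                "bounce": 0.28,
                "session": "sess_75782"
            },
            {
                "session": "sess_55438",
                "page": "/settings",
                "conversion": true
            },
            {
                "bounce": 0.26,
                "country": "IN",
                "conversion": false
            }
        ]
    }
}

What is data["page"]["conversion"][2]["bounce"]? 0.26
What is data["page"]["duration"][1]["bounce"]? 0.31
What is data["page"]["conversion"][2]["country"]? "IN"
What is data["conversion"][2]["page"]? 78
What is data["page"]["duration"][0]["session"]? "sess_13699"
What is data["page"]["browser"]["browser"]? "Firefox"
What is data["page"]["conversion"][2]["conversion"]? False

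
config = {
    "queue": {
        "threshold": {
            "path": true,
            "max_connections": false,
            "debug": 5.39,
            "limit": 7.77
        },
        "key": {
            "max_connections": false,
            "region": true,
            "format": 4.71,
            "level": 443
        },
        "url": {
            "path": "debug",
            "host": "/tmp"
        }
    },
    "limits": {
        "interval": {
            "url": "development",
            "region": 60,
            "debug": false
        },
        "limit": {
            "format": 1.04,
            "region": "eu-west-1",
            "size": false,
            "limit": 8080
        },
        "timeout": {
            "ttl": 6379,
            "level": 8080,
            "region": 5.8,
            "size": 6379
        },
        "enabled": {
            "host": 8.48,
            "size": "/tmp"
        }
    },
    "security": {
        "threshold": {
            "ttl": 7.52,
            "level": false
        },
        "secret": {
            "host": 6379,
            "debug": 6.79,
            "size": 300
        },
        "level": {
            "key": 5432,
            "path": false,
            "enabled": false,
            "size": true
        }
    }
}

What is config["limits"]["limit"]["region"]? "eu-west-1"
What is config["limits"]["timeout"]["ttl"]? 6379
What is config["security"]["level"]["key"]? 5432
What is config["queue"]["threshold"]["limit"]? 7.77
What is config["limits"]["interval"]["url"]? "development"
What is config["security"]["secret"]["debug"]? 6.79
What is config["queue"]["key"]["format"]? 4.71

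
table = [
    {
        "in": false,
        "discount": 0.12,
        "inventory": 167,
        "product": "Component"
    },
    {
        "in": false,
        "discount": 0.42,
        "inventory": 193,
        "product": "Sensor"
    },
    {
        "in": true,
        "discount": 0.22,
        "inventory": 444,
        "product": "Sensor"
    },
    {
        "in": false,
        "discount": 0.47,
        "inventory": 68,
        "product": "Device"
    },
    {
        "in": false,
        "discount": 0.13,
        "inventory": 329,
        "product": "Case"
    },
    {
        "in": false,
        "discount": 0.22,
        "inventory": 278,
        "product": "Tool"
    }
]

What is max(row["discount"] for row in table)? 0.47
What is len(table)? 6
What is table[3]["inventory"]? 68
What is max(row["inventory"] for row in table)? 444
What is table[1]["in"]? False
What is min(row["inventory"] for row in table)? 68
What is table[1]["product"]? "Sensor"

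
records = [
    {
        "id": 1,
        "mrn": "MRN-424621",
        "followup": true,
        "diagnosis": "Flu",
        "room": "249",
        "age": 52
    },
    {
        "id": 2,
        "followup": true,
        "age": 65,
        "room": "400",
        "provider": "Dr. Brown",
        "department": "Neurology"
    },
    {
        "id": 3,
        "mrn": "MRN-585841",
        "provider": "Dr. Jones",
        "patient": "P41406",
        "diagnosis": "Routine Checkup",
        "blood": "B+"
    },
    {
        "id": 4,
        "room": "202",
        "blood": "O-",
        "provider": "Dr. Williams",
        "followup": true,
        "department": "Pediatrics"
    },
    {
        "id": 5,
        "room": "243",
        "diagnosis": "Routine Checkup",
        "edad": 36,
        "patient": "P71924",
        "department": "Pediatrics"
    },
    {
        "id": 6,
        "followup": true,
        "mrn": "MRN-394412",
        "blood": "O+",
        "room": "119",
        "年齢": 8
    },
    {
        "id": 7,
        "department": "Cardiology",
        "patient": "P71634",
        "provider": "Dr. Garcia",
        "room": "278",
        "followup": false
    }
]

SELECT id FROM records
[1, 2, 3, 4, 5, 6, 7]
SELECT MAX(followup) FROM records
True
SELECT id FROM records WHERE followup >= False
[1, 2, 4, 6, 7]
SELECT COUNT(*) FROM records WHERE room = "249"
1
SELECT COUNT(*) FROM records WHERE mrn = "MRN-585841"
1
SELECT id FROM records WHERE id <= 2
[1, 2]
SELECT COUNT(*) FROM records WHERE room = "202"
1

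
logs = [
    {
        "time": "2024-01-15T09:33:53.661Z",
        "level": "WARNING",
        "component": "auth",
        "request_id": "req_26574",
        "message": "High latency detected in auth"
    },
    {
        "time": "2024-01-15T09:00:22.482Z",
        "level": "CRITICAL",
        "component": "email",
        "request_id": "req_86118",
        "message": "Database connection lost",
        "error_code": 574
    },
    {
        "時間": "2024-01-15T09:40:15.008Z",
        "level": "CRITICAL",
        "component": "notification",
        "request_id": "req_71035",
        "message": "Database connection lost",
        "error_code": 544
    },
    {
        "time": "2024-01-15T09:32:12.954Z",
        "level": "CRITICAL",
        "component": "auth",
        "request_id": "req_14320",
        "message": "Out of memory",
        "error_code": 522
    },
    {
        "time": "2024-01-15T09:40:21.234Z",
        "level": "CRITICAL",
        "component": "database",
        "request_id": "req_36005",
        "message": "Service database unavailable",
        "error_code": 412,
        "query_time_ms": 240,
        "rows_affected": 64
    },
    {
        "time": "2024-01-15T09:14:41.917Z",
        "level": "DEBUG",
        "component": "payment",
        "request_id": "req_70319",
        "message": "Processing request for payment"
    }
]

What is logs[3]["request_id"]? "req_14320"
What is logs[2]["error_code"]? 544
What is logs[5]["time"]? "2024-01-15T09:14:41.917Z"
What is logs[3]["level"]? "CRITICAL"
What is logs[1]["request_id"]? "req_86118"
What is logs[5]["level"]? "DEBUG"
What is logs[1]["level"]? "CRITICAL"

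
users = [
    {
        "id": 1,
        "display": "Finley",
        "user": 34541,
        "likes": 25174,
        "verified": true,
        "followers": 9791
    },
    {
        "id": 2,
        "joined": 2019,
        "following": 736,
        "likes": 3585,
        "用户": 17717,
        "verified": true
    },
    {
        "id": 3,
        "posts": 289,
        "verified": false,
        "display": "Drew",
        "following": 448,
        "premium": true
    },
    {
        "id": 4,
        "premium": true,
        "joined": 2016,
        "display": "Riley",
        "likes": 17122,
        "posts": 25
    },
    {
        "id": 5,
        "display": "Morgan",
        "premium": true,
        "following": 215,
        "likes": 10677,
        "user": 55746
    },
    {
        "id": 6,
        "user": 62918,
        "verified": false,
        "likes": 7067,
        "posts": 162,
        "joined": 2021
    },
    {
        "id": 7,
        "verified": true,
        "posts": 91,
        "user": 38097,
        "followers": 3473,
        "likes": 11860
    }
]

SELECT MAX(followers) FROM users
9791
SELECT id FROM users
[1, 2, 3, 4, 5, 6, 7]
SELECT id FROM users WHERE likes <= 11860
[2, 5, 6, 7]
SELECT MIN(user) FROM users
34541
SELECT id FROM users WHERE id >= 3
[3, 4, 5, 6, 7]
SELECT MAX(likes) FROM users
25174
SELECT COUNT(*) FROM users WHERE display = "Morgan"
1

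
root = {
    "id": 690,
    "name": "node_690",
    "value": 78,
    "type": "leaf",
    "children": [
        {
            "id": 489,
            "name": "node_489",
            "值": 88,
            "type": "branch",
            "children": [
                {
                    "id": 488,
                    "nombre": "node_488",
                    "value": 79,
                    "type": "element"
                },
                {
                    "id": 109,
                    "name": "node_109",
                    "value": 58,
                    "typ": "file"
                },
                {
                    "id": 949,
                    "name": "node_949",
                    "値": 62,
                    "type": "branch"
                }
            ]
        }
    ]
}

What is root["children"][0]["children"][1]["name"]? "node_109"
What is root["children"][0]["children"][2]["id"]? 949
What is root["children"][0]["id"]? 489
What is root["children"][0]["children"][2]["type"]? "branch"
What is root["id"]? 690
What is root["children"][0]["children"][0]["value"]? 79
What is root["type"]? "leaf"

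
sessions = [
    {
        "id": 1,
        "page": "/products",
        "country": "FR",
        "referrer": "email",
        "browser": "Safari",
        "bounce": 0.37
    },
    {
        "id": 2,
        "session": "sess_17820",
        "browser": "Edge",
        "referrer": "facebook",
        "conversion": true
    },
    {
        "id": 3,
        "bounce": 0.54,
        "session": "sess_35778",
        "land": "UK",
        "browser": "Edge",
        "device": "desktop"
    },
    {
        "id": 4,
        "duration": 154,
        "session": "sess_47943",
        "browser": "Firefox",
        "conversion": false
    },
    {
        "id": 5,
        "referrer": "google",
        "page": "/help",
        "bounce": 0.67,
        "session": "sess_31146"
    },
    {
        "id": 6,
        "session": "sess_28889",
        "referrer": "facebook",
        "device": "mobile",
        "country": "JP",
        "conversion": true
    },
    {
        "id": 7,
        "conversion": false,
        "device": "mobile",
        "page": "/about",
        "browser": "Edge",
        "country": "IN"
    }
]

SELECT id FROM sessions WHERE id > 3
[4, 5, 6, 7]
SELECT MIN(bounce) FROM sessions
0.37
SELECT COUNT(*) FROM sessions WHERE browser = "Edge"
3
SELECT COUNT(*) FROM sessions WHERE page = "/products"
1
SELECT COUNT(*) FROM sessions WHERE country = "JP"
1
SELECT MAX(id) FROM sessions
7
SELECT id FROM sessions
[1, 2, 3, 4, 5, 6, 7]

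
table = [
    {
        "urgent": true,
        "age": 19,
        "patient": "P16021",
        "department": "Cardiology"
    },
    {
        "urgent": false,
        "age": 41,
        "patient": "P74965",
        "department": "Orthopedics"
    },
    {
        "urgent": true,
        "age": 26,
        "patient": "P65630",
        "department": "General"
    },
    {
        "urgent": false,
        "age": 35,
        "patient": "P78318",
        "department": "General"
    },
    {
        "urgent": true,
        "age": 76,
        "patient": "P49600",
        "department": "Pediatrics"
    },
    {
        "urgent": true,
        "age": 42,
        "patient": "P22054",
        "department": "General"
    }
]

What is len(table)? 6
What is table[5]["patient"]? "P22054"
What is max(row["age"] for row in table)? 76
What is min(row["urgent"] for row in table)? False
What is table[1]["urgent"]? False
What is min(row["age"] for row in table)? 19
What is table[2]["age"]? 26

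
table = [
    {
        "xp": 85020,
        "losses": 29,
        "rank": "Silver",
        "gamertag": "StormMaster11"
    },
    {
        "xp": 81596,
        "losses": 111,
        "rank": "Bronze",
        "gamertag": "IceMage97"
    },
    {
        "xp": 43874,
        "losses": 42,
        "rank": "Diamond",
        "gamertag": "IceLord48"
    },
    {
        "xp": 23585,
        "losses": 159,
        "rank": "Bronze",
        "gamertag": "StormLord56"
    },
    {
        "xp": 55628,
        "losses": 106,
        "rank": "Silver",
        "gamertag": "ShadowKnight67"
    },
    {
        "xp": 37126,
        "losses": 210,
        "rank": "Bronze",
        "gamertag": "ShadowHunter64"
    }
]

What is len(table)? 6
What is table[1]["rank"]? "Bronze"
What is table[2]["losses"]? 42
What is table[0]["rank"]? "Silver"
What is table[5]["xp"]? 37126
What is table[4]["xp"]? 55628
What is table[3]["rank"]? "Bronze"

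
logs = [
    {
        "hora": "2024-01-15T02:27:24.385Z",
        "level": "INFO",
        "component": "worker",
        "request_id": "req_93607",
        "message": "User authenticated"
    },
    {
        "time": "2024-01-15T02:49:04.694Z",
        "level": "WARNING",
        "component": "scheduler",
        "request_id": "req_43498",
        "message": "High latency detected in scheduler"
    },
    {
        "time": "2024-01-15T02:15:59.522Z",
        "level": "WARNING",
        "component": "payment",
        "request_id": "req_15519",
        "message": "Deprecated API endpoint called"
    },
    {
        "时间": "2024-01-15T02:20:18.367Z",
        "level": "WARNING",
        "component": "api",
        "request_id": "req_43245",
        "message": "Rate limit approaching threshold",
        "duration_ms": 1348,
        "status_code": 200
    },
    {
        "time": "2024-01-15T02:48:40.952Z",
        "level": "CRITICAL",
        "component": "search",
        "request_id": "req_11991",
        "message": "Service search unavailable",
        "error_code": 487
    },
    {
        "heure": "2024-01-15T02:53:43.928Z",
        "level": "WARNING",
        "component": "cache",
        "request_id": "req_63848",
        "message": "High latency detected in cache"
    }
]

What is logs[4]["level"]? "CRITICAL"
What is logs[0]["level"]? "INFO"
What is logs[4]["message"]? "Service search unavailable"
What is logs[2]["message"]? "Deprecated API endpoint called"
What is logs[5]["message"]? "High latency detected in cache"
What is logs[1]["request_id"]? "req_43498"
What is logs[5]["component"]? "cache"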